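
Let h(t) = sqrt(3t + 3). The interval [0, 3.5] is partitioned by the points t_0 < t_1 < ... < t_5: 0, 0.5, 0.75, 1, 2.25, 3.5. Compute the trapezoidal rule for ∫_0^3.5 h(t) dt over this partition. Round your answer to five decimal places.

Subinterval widths: 0.5, 0.25, 0.25, 1.25, 1.25.
h(0) ≈ 1.73205, h(0.5) ≈ 2.12132, h(0.75) ≈ 2.29129, h(1) ≈ 2.44949, h(2.25) ≈ 3.12250, h(3.5) ≈ 3.67423.
On each subinterval the trapezoid contributes (Δt_i/2)·[h(t_{i-1}) + h(t_i)].
Sum ≈ 9.83797.

9.83797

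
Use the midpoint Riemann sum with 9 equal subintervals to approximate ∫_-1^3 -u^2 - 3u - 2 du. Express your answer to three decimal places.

-29.267

Δu = (3 − (-1))/9 = 4/9.
Midpoints: -7/9, -1/3, 1/9, 5/9, 1, 13/9, 17/9, 7/3, 25/9.
f(-7/9) = -22/81, f(-1/3) = -10/9, f(1/9) = -190/81, f(5/9) = -322/81, f(1) = -6, f(13/9) = -682/81, f(17/9) = -910/81, f(7/3) = -130/9, f(25/9) = -1462/81.
Sum = Δu · [f(-7/9) + f(-1/3) + f(1/9) + ...].
Sum ≈ -29.267.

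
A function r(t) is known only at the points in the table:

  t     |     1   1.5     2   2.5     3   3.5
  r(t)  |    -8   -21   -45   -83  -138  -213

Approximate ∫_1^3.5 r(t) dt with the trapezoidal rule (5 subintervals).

Δt = 0.5.
T_5 = (0.5/2)·[(-8) + 2·(-21) + 2·(-45) + 2·(-83) + 2·(-138) + (-213)] = -198.75.

-198.75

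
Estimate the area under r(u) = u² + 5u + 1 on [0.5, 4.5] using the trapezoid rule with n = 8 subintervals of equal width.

84.5

Δu = (4.5 − 0.5)/8 = 0.5.
r(0.5) = 3.75, r(1) = 7, r(1.5) = 10.75, r(2) = 15, r(2.5) = 19.75, r(3) = 25, r(3.5) = 30.75, r(4) = 37, r(4.5) = 43.75.
T_8 = (Δu/2)·[r(u_0) + 2r(u_1) + ... + 2r(u_{7}) + r(u_8)].
Sum = 84.5.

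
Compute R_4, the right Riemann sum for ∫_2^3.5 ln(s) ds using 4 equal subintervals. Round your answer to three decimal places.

Δs = (3.5 − 2)/4 = 0.375.
Right endpoints: 2.375, 2.75, 3.125, 3.5.
f(2.375) ≈ 0.865, f(2.75) ≈ 1.012, f(3.125) ≈ 1.139, f(3.5) ≈ 1.253.
Sum = Δs · [f(2.375) + f(2.75) + f(3.125) + f(3.5)].
Sum ≈ 1.601.

1.601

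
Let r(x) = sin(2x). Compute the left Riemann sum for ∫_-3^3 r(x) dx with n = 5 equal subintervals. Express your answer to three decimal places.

0.335

Δx = (3 − (-3))/5 = 1.2.
Left endpoints: -3, -1.8, -0.6, 0.6, 1.8.
r(-3) ≈ 0.279, r(-1.8) ≈ 0.443, r(-0.6) ≈ -0.932, r(0.6) ≈ 0.932, r(1.8) ≈ -0.443.
Sum = Δx · [r(-3) + r(-1.8) + r(-0.6) + r(0.6) + r(1.8)].
Sum ≈ 0.335.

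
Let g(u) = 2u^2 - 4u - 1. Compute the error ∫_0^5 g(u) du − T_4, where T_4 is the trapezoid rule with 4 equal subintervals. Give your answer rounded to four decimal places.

-2.6042

Exact integral: ∫_0^5 g(u) du ≈ 28.333333.
T_4 = 30.9375.
Error ≈ 28.333333 − 30.9375 ≈ -2.6042.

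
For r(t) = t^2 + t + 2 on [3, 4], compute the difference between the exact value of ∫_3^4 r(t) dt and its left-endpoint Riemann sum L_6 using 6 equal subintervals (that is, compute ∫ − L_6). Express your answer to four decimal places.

0.6620

Exact integral: ∫_3^4 r(t) dt ≈ 17.833333.
L_6 ≈ 17.171296.
Error ≈ 17.833333 − 17.171296 ≈ 0.6620.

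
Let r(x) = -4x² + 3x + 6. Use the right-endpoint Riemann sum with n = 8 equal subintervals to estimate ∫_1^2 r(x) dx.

Δx = (2 − 1)/8 = 0.125.
Right endpoints: 1.125, 1.25, 1.375, 1.5, 1.625, 1.75, 1.875, 2.
r(1.125) = 4.3125, r(1.25) = 3.5, r(1.375) = 2.5625, r(1.5) = 1.5, r(1.625) = 0.3125, r(1.75) = -1, r(1.875) = -2.4375, r(2) = -4.
Sum = Δx · [r(1.125) + r(1.25) + r(1.375) + ...].
Sum = 0.59375.

0.59375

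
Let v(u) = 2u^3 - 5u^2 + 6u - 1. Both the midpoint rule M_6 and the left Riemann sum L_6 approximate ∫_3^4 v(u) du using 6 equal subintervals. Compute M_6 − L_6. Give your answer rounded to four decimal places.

M_6 ≈ 45.796296.
L_6 ≈ 42.157407.
M_6 − L_6 ≈ 3.6389.

3.6389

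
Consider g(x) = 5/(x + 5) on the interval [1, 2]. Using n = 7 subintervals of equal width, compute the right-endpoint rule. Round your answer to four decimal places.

0.7623

Δx = (2 − 1)/7 = 1/7.
Right endpoints: 8/7, 9/7, 10/7, 11/7, 12/7, 13/7, 2.
g(8/7) = 35/43, g(9/7) = 35/44, g(10/7) = 7/9, g(11/7) = 35/46, g(12/7) = 35/47, g(13/7) = 35/48, g(2) = 5/7.
Sum = Δx · [g(8/7) + g(9/7) + g(10/7) + ...].
Sum ≈ 0.7623.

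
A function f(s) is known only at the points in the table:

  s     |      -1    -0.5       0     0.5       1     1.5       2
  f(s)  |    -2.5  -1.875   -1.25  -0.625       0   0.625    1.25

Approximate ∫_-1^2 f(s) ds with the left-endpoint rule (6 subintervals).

-2.8125

Δs = 0.5.
Sum = 0.5·[(-2.5) + (-1.875) + (-1.25) + (-0.625) + 0 + 0.625] = -2.8125.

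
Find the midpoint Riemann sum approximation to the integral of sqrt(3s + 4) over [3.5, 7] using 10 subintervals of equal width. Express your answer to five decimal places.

15.50840

Δs = (7 − 3.5)/10 = 0.35.
Midpoints: 3.675, 4.025, 4.375, 4.725, 5.075, 5.425, 5.775, 6.125, 6.475, 6.825.
f(3.675) ≈ 3.87621, f(4.025) ≈ 4.00936, f(4.375) ≈ 4.13824, f(4.725) ≈ 4.26321, f(5.075) ≈ 4.38463, f(5.425) ≈ 4.50278, f(5.775) ≈ 4.61790, f(6.125) ≈ 4.73022, f(6.475) ≈ 4.83994, f(6.825) ≈ 4.94722.
Sum = Δs · [f(3.675) + f(4.025) + f(4.375) + ...].
Sum ≈ 15.50840.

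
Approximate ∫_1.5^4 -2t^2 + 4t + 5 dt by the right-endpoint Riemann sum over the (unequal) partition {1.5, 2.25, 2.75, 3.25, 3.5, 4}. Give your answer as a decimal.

Subinterval widths: 0.75, 0.5, 0.5, 0.25, 0.5.
Right endpoints: 2.25, 2.75, 3.25, 3.5, 4.
f(2.25) = 3.875, f(2.75) = 0.875, f(3.25) = -3.125, f(3.5) = -5.5, f(4) = -11.
Sum = Σ Δt_i · f(t_i).
Sum = -5.09375.

-5.09375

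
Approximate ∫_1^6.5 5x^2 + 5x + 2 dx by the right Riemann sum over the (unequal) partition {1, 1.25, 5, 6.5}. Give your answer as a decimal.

942.640625

Subinterval widths: 0.25, 3.75, 1.5.
Right endpoints: 1.25, 5, 6.5.
f(1.25) = 16.0625, f(5) = 152, f(6.5) = 245.75.
Sum = Σ Δx_i · f(x_i).
Sum = 942.640625.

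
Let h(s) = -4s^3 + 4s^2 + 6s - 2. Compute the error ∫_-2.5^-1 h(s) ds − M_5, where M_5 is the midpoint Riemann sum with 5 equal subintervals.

0.28125

Exact integral: ∫_-2.5^-1 h(s) ds = 38.8125.
M_5 = 38.53125.
Error = 38.8125 − 38.53125 = 0.28125.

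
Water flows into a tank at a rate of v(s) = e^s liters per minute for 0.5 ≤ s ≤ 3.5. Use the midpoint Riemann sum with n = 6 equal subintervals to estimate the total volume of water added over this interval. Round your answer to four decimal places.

Δs = (3.5 − 0.5)/6 = 0.5.
Midpoints: 0.75, 1.25, 1.75, 2.25, 2.75, 3.25.
v(0.75) ≈ 2.1170, v(1.25) ≈ 3.4903, v(1.75) ≈ 5.7546, v(2.25) ≈ 9.4877, v(2.75) ≈ 15.6426, v(3.25) ≈ 25.7903.
Sum = Δs · [v(0.75) + v(1.25) + v(1.75) + ...].
Sum ≈ 31.1413.

31.1413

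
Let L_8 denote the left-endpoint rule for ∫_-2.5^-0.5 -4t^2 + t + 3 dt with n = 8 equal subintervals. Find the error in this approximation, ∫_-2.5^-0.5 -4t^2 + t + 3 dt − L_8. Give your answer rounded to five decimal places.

Exact integral: ∫_-2.5^-0.5 f(t) dt ≈ -17.6666667.
L_8 = -21.
Error ≈ -17.6666667 − (-21) ≈ 3.33333.

3.33333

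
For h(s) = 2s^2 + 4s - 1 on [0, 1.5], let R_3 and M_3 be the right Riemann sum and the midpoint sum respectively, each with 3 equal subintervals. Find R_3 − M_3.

R_3 = 8.
M_3 = 5.1875.
R_3 − M_3 = 2.8125.

2.8125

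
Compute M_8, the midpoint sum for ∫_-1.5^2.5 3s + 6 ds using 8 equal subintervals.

30

Δs = (2.5 − (-1.5))/8 = 0.5.
Midpoints: -1.25, -0.75, -0.25, 0.25, 0.75, 1.25, 1.75, 2.25.
f(-1.25) = 2.25, f(-0.75) = 3.75, f(-0.25) = 5.25, f(0.25) = 6.75, f(0.75) = 8.25, f(1.25) = 9.75, f(1.75) = 11.25, f(2.25) = 12.75.
Sum = Δs · [f(-1.25) + f(-0.75) + f(-0.25) + ...].
Sum = 30.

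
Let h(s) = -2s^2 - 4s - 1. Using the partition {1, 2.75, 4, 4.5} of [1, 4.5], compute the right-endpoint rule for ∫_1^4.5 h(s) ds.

-138.46875

Subinterval widths: 1.75, 1.25, 0.5.
Right endpoints: 2.75, 4, 4.5.
h(2.75) = -27.125, h(4) = -49, h(4.5) = -59.5.
Sum = Σ Δs_i · h(s_i).
Sum = -138.46875.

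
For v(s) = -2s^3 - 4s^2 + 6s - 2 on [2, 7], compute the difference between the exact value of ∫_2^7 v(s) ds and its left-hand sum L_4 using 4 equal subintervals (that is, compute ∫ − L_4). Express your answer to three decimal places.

Exact integral: ∫_2^7 v(s) ds ≈ -1514.16667.
L_4 = -1042.03125.
Error ≈ -1514.16667 − (-1042.03125) ≈ -472.135.

-472.135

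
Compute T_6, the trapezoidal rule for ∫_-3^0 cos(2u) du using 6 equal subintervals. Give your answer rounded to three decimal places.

Δu = (0 − (-3))/6 = 0.5.
f(-3) ≈ 0.960, f(-2.5) ≈ 0.284, f(-2) ≈ -0.654, f(-1.5) ≈ -0.990, f(-1) ≈ -0.416, f(-0.5) ≈ 0.540, f(0) ≈ 1.000.
T_6 = (Δu/2)·[f(u_0) + 2f(u_1) + ... + 2f(u_{5}) + f(u_6)].
Sum ≈ -0.128.

-0.128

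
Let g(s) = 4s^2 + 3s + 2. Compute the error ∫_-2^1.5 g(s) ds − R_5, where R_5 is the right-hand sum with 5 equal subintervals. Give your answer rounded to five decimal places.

Exact integral: ∫_-2^1.5 g(s) ds ≈ 19.5416667.
R_5 = 21.91.
Error ≈ 19.5416667 − 21.91 ≈ -2.36833.

-2.36833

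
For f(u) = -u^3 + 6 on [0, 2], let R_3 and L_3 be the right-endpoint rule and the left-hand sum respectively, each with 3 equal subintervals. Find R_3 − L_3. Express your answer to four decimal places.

R_3 ≈ 4.888889.
L_3 ≈ 10.222222.
R_3 − L_3 ≈ -5.3333.

-5.3333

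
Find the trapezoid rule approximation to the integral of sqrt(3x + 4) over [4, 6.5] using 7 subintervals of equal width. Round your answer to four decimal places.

Δx = (6.5 − 4)/7 = 5/14.
f(4) ≈ 4.0000, f(61/14) ≈ 4.1318, f(33/7) ≈ 4.2594, f(71/14) ≈ 4.3834, f(38/7) ≈ 4.5040, f(81/14) ≈ 4.6214, f(43/7) ≈ 4.7359, f(6.5) ≈ 4.8477.
T_7 = (Δx/2)·[f(x_0) + 2f(x_1) + ... + 2f(x_{6}) + f(x_7)].
Sum ≈ 11.0927.

11.0927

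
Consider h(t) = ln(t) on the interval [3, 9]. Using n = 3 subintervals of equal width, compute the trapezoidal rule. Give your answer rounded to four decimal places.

Δt = (9 − 3)/3 = 2.
h(3) ≈ 1.0986, h(5) ≈ 1.6094, h(7) ≈ 1.9459, h(9) ≈ 2.1972.
T_3 = (Δt/2)·[h(t_0) + 2h(t_1) + 2h(t_2) + h(t_3)].
Sum ≈ 10.4065.

10.4065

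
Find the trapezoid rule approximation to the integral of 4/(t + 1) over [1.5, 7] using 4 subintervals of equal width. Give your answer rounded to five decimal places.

Δt = (7 − 1.5)/4 = 1.375.
f(1.5) = 1.6, f(2.875) = 32/31, f(4.25) = 16/21, f(5.625) = 32/53, f(7) = 0.5.
T_4 = (Δt/2)·[f(t_0) + 2f(t_1) + 2f(t_2) + 2f(t_3) + f(t_4)].
Sum ≈ 4.74091.

4.74091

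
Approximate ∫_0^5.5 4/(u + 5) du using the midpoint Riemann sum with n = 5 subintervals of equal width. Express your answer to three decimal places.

Δu = (5.5 − 0)/5 = 1.1.
Midpoints: 0.55, 1.65, 2.75, 3.85, 4.95.
f(0.55) = 80/111, f(1.65) = 80/133, f(2.75) = 16/31, f(3.85) = 80/177, f(4.95) = 80/199.
Sum = Δu · [f(0.55) + f(1.65) + f(2.75) + f(3.85) + f(4.95)].
Sum ≈ 2.962.

2.962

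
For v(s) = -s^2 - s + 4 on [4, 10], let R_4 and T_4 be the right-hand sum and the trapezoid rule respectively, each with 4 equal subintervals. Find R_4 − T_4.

-67.5

R_4 = -399.75.
T_4 = -332.25.
R_4 − T_4 = -67.5.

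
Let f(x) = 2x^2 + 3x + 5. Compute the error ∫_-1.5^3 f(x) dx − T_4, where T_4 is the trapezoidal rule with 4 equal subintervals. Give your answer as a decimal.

Exact integral: ∫_-1.5^3 f(x) dx = 52.875.
T_4 = 54.7734375.
Error = 52.875 − 54.7734375 = -1.8984375.

-1.8984375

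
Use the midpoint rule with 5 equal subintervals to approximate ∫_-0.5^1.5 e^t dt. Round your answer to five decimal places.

3.84944

Δt = (1.5 − (-0.5))/5 = 0.4.
Midpoints: -0.3, 0.1, 0.5, 0.9, 1.3.
f(-0.3) ≈ 0.74082, f(0.1) ≈ 1.10517, f(0.5) ≈ 1.64872, f(0.9) ≈ 2.45960, f(1.3) ≈ 3.66930.
Sum = Δt · [f(-0.3) + f(0.1) + f(0.5) + f(0.9) + f(1.3)].
Sum ≈ 3.84944.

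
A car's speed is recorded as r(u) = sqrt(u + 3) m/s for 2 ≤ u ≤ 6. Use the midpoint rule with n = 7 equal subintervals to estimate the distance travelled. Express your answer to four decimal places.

Δu = (6 − 2)/7 = 4/7.
Midpoints: 16/7, 20/7, 24/7, 4, 32/7, 36/7, 40/7.
r(16/7) ≈ 2.2991, r(20/7) ≈ 2.4202, r(24/7) ≈ 2.5355, r(4) ≈ 2.6458, r(32/7) ≈ 2.7516, r(36/7) ≈ 2.8536, r(40/7) ≈ 2.9520.
Sum = Δu · [r(16/7) + r(20/7) + r(24/7) + ...].
Sum ≈ 10.5472.

10.5472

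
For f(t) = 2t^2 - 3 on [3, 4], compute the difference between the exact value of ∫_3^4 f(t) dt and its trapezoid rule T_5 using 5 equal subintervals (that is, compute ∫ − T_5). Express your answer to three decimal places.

-0.013

Exact integral: ∫_3^4 f(t) dt ≈ 21.66667.
T_5 = 21.68.
Error ≈ 21.66667 − 21.68 ≈ -0.013.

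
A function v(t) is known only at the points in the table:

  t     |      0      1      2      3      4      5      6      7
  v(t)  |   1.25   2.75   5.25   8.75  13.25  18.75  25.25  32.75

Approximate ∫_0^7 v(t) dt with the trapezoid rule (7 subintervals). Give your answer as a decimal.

Δt = 1.
T_7 = (1/2)·[1.25 + 2·2.75 + 2·5.25 + 2·8.75 + 2·13.25 + 2·18.75 + 2·25.25 + 32.75] = 91.

91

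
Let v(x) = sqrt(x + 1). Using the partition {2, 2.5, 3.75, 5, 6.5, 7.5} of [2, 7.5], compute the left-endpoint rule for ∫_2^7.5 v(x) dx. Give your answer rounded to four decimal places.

12.3417

Subinterval widths: 0.5, 1.25, 1.25, 1.5, 1.
Left endpoints: 2, 2.5, 3.75, 5, 6.5.
v(2) ≈ 1.7321, v(2.5) ≈ 1.8708, v(3.75) ≈ 2.1794, v(5) ≈ 2.4495, v(6.5) ≈ 2.7386.
Sum = Σ Δx_i · v(x_i).
Sum ≈ 12.3417.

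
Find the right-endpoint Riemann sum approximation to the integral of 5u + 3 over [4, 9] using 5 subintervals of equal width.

190

Δu = (9 − 4)/5 = 1.
Right endpoints: 5, 6, 7, 8, 9.
f(5) = 28, f(6) = 33, f(7) = 38, f(8) = 43, f(9) = 48.
Sum = Δu · [f(5) + f(6) + f(7) + f(8) + f(9)].
Sum = 190.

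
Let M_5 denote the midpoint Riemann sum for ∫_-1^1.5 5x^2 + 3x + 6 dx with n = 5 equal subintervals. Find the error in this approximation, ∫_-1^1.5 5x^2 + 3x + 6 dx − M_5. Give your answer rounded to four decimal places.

0.2604

Exact integral: ∫_-1^1.5 f(x) dx ≈ 24.166667.
M_5 = 23.90625.
Error ≈ 24.166667 − 23.90625 ≈ 0.2604.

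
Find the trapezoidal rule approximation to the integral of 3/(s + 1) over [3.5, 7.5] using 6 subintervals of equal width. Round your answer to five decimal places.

1.91190

Δs = (7.5 − 3.5)/6 = 2/3.
f(3.5) = 2/3, f(25/6) = 18/31, f(29/6) = 18/35, f(5.5) = 6/13, f(37/6) = 18/43, f(41/6) = 18/47, f(7.5) = 6/17.
T_6 = (Δs/2)·[f(s_0) + 2f(s_1) + ... + 2f(s_{5}) + f(s_6)].
Sum ≈ 1.91190.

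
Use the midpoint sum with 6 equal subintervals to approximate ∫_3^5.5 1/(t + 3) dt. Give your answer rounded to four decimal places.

Δt = (5.5 − 3)/6 = 5/12.
Midpoints: 77/24, 3.625, 97/24, 107/24, 4.875, 127/24.
f(77/24) = 24/149, f(3.625) = 8/53, f(97/24) = 24/169, f(107/24) = 24/179, f(4.875) = 8/63, f(127/24) = 24/199.
Sum = Δt · [f(77/24) + f(3.625) + f(97/24) + ...].
Sum ≈ 0.3482.

0.3482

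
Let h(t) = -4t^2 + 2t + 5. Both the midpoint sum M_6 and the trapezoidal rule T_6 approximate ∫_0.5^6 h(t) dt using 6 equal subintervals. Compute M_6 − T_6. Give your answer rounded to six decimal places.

M_6 ≈ -223.04282407.
T_6 ≈ -227.66435185.
M_6 − T_6 ≈ 4.621528.

4.621528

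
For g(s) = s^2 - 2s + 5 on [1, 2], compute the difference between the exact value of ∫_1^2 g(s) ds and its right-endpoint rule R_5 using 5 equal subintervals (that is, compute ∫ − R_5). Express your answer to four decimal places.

Exact integral: ∫_1^2 g(s) ds ≈ 4.333333.
R_5 = 4.44.
Error ≈ 4.333333 − 4.44 ≈ -0.1067.

-0.1067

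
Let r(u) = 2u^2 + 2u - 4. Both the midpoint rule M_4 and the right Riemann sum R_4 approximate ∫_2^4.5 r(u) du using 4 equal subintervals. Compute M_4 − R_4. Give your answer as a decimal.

-12.20703125

M_4 = 61.50390625.
R_4 = 73.7109375.
M_4 − R_4 = -12.20703125.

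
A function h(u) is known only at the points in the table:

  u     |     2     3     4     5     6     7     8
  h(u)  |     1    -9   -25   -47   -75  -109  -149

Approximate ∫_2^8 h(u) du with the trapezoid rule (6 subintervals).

Δu = 1.
T_6 = (1/2)·[1 + 2·(-9) + 2·(-25) + 2·(-47) + 2·(-75) + 2·(-109) + (-149)] = -339.

-339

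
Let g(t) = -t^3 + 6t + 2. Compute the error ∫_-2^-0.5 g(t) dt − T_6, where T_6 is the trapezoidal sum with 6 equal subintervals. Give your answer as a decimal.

Exact integral: ∫_-2^-0.5 g(t) dt = -4.265625.
T_6 = -4.20703125.
Error = -4.265625 − (-4.20703125) = -0.05859375.

-0.05859375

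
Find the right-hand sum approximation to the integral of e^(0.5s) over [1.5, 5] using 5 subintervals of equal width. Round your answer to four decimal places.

23.8590

Δs = (5 − 1.5)/5 = 0.7.
Right endpoints: 2.2, 2.9, 3.6, 4.3, 5.
f(2.2) ≈ 3.0042, f(2.9) ≈ 4.2631, f(3.6) ≈ 6.0496, f(4.3) ≈ 8.5849, f(5) ≈ 12.1825.
Sum = Δs · [f(2.2) + f(2.9) + f(3.6) + f(4.3) + f(5)].
Sum ≈ 23.8590.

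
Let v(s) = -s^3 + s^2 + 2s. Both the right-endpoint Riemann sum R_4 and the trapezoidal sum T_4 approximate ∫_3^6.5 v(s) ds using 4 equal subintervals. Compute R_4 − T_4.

R_4 ≈ -406.868164.
T_4 ≈ -316.141602.
R_4 − T_4 = -90.7265625.

-90.7265625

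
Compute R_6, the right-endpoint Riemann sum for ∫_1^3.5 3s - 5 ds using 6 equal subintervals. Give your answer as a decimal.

5.9375

Δs = (3.5 − 1)/6 = 5/12.
Right endpoints: 17/12, 11/6, 2.25, 8/3, 37/12, 3.5.
f(17/12) = -0.75, f(11/6) = 0.5, f(2.25) = 1.75, f(8/3) = 3, f(37/12) = 4.25, f(3.5) = 5.5.
Sum = Δs · [f(17/12) + f(11/6) + f(2.25) + ...].
Sum = 5.9375.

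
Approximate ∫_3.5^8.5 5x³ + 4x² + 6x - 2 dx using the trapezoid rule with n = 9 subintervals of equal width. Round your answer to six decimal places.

Δx = (8.5 − 3.5)/9 = 5/9.
f(3.5) = 282.375, f(73/18) = 2459021/5832, f(83/18) = 3504631/5832, f(31/6) = 178283/216, f(103/18) = 6416051/5832, f(113/18) = 8341861/5832, f(41/6) = 393373/216, f(133/18) = 13283681/5832, f(143/18) = 16359691/5832, f(8.5) = 3408.625.
T_9 = (Δx/2)·[f(x_0) + 2f(x_1) + ... + 2f(x_{8}) + f(x_9)].
Sum ≈ 7293.343621.

7293.343621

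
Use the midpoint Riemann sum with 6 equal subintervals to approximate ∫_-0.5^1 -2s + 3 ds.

3.75

Δs = (1 − (-0.5))/6 = 0.25.
Midpoints: -0.375, -0.125, 0.125, 0.375, 0.625, 0.875.
f(-0.375) = 3.75, f(-0.125) = 3.25, f(0.125) = 2.75, f(0.375) = 2.25, f(0.625) = 1.75, f(0.875) = 1.25.
Sum = Δs · [f(-0.375) + f(-0.125) + f(0.125) + ...].
Sum = 3.75.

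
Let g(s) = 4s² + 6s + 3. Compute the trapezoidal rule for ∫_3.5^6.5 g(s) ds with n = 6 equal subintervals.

Δs = (6.5 − 3.5)/6 = 0.5.
g(3.5) = 73, g(4) = 91, g(4.5) = 111, g(5) = 133, g(5.5) = 157, g(6) = 183, g(6.5) = 211.
T_6 = (Δs/2)·[g(s_0) + 2g(s_1) + ... + 2g(s_{5}) + g(s_6)].
Sum = 408.5.

408.5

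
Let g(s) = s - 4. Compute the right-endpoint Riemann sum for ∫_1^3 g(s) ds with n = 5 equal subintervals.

Δs = (3 − 1)/5 = 0.4.
Right endpoints: 1.4, 1.8, 2.2, 2.6, 3.
g(1.4) = -2.6, g(1.8) = -2.2, g(2.2) = -1.8, g(2.6) = -1.4, g(3) = -1.
Sum = Δs · [g(1.4) + g(1.8) + g(2.2) + g(2.6) + g(3)].
Sum = -3.6.

-3.6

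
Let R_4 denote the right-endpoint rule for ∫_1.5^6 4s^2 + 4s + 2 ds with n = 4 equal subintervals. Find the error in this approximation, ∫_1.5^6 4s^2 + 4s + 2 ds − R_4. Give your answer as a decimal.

-89.859375

Exact integral: ∫_1.5^6 f(s) ds = 360.
R_4 = 449.859375.
Error = 360 − 449.859375 = -89.859375.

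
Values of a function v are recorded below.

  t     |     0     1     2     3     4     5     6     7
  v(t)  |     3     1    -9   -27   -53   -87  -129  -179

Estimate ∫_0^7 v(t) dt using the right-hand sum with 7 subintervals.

-483

Δt = 1.
Sum = 1·[1 + (-9) + (-27) + (-53) + (-87) + (-129) + (-179)] = -483.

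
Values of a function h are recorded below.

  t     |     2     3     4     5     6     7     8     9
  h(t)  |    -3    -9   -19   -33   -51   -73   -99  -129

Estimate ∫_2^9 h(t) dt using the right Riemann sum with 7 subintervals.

-413

Δt = 1.
Sum = 1·[(-9) + (-19) + (-33) + (-51) + (-73) + (-99) + (-129)] = -413.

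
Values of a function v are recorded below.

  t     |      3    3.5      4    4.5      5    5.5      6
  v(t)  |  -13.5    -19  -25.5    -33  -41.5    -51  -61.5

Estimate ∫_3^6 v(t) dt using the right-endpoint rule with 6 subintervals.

-115.75

Δt = 0.5.
Sum = 0.5·[(-19) + (-25.5) + (-33) + (-41.5) + (-51) + (-61.5)] = -115.75.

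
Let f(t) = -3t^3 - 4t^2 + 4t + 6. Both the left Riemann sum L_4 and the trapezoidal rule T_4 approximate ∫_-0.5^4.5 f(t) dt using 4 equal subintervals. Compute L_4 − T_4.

208.59375

L_4 = -179.21875.
T_4 = -387.8125.
L_4 − T_4 = 208.59375.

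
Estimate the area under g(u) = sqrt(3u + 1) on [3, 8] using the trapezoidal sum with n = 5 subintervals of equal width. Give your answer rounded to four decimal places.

20.7360

Δu = (8 − 3)/5 = 1.
g(3) ≈ 3.1623, g(4) ≈ 3.6056, g(5) ≈ 4.0000, g(6) ≈ 4.3589, g(7) ≈ 4.6904, g(8) ≈ 5.0000.
T_5 = (Δu/2)·[g(u_0) + 2g(u_1) + ... + 2g(u_{4}) + g(u_5)].
Sum ≈ 20.7360.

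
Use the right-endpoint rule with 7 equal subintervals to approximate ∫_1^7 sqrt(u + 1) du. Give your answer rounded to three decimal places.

13.795

Δu = (7 − 1)/7 = 6/7.
Right endpoints: 13/7, 19/7, 25/7, 31/7, 37/7, 43/7, 7.
f(13/7) ≈ 1.690, f(19/7) ≈ 1.927, f(25/7) ≈ 2.138, f(31/7) ≈ 2.330, f(37/7) ≈ 2.507, f(43/7) ≈ 2.673, f(7) ≈ 2.828.
Sum = Δu · [f(13/7) + f(19/7) + f(25/7) + ...].
Sum ≈ 13.795.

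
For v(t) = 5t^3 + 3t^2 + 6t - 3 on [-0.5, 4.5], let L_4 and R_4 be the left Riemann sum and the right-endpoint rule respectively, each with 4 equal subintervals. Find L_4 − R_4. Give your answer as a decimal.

L_4 = 350.3125.
R_4 = 1033.125.
L_4 − R_4 = -682.8125.

-682.8125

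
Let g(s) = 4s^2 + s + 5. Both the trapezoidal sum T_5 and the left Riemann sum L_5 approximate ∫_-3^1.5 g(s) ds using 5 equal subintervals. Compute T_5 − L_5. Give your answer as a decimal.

T_5 = 62.055.
L_5 = 72.18.
T_5 − L_5 = -10.125.

-10.125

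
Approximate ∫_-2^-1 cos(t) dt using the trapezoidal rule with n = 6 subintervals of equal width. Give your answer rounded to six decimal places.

0.067669

Δt = (-1 − (-2))/6 = 1/6.
f(-2) ≈ -0.416147, f(-11/6) ≈ -0.259531, f(-5/3) ≈ -0.095724, f(-1.5) ≈ 0.070737, f(-4/3) ≈ 0.235238, f(-7/6) ≈ 0.393219, f(-1) ≈ 0.540302.
T_6 = (Δt/2)·[f(t_0) + 2f(t_1) + ... + 2f(t_{5}) + f(t_6)].
Sum ≈ 0.067669.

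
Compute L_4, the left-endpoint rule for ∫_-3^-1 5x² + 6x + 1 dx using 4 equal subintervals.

28.75

Δx = (-1 − (-3))/4 = 0.5.
Left endpoints: -3, -2.5, -2, -1.5.
f(-3) = 28, f(-2.5) = 17.25, f(-2) = 9, f(-1.5) = 3.25.
Sum = Δx · [f(-3) + f(-2.5) + f(-2) + f(-1.5)].
Sum = 28.75.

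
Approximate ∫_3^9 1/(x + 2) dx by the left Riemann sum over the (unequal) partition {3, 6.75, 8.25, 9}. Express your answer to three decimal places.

0.995

Subinterval widths: 3.75, 1.5, 0.75.
Left endpoints: 3, 6.75, 8.25.
f(3) = 0.2, f(6.75) = 4/35, f(8.25) = 4/41.
Sum = Σ Δx_i · f(x_i).
Sum ≈ 0.995.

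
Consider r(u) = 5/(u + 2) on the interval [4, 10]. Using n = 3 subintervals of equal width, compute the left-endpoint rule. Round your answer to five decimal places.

Δu = (10 − 4)/3 = 2.
Left endpoints: 4, 6, 8.
r(4) = 5/6, r(6) = 0.625, r(8) = 0.5.
Sum = Δu · [r(4) + r(6) + r(8)].
Sum ≈ 3.91667.

3.91667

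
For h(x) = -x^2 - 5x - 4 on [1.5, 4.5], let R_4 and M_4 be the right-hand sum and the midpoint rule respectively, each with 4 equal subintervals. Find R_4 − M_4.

-12.796875

R_4 = -98.90625.
M_4 = -86.109375.
R_4 − M_4 = -12.796875.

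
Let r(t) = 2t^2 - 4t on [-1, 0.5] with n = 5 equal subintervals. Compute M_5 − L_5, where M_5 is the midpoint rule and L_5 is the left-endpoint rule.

-1.1925

M_5 = 2.2275.
L_5 = 3.42.
M_5 − L_5 = -1.1925.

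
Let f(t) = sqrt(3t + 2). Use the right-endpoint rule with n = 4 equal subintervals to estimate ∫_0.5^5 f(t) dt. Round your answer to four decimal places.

Δt = (5 − 0.5)/4 = 1.125.
Right endpoints: 1.625, 2.75, 3.875, 5.
f(1.625) ≈ 2.6220, f(2.75) ≈ 3.2016, f(3.875) ≈ 3.6912, f(5) ≈ 4.1231.
Sum = Δt · [f(1.625) + f(2.75) + f(3.875) + f(5)].
Sum ≈ 15.3426.

15.3426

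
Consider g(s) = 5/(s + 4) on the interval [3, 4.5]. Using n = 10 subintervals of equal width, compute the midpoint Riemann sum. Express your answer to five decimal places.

Δs = (4.5 − 3)/10 = 0.15.
Midpoints: 3.075, 3.225, 3.375, 3.525, 3.675, 3.825, 3.975, 4.125, 4.275, 4.425.
g(3.075) = 200/283, g(3.225) = 200/289, g(3.375) = 40/59, g(3.525) = 200/301, g(3.675) = 200/307, g(3.825) = 200/313, g(3.975) = 200/319, g(4.125) = 8/13, g(4.275) = 200/331, g(4.425) = 200/337.
Sum = Δs · [g(3.075) + g(3.225) + g(3.375) + ...].
Sum ≈ 0.97075.

0.97075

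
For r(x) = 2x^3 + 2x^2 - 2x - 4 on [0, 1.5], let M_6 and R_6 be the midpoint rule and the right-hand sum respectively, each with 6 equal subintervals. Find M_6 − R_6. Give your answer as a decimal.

-1.18359375

M_6 = -3.51953125.
R_6 = -2.3359375.
M_6 − R_6 = -1.18359375.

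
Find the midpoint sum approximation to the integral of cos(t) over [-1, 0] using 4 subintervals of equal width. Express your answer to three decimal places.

Δt = (0 − (-1))/4 = 0.25.
Midpoints: -0.875, -0.625, -0.375, -0.125.
f(-0.875) ≈ 0.641, f(-0.625) ≈ 0.811, f(-0.375) ≈ 0.931, f(-0.125) ≈ 0.992.
Sum = Δt · [f(-0.875) + f(-0.625) + f(-0.375) + f(-0.125)].
Sum ≈ 0.844.

0.844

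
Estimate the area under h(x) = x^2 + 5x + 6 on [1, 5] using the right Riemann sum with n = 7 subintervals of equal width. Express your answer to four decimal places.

138.1224

Δx = (5 − 1)/7 = 4/7.
Right endpoints: 11/7, 15/7, 19/7, 23/7, 27/7, 31/7, 5.
h(11/7) = 800/49, h(15/7) = 1044/49, h(19/7) = 1320/49, h(23/7) = 1628/49, h(27/7) = 1968/49, h(31/7) = 2340/49, h(5) = 56.
Sum = Δx · [h(11/7) + h(15/7) + h(19/7) + ...].
Sum ≈ 138.1224.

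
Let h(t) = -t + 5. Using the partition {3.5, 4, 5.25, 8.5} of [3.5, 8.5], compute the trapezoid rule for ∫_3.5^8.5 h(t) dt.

Subinterval widths: 0.5, 1.25, 3.25.
h(3.5) = 1.5, h(4) = 1, h(5.25) = -0.25, h(8.5) = -3.5.
On each subinterval the trapezoid contributes (Δt_i/2)·[h(t_{i-1}) + h(t_i)].
Sum = -5.

-5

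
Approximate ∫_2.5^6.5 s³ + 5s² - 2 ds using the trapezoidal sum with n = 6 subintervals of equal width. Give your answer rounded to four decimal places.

865.6481

Δs = (6.5 − 2.5)/6 = 2/3.
f(2.5) = 44.875, f(19/6) = 17257/216, f(23/6) = 27605/216, f(4.5) = 190.375, f(31/6) = 58189/216, f(35/6) = 79193/216, f(6.5) = 483.875.
T_6 = (Δs/2)·[f(s_0) + 2f(s_1) + ... + 2f(s_{5}) + f(s_6)].
Sum ≈ 865.6481.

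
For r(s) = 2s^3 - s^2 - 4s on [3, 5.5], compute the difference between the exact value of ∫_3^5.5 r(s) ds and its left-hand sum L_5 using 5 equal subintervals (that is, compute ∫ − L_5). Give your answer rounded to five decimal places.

59.32292

Exact integral: ∫_3^5.5 r(s) ds ≈ 328.0729167.
L_5 = 268.75.
Error ≈ 328.0729167 − 268.75 ≈ 59.32292.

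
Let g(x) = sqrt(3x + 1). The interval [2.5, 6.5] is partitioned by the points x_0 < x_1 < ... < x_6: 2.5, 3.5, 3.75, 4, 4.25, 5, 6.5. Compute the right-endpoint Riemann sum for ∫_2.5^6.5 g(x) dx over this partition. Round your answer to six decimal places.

Subinterval widths: 1, 0.25, 0.25, 0.25, 0.75, 1.5.
Right endpoints: 3.5, 3.75, 4, 4.25, 5, 6.5.
g(3.5) ≈ 3.391165, g(3.75) ≈ 3.500000, g(4) ≈ 3.605551, g(4.25) ≈ 3.708099, g(5) ≈ 4.000000, g(6.5) ≈ 4.527693.
Sum = Σ Δx_i · g(x_i).
Sum ≈ 15.886116.

15.886116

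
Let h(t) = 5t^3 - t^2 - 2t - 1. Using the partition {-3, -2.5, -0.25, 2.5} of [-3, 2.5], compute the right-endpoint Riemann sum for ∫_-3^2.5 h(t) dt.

139.52734375

Subinterval widths: 0.5, 2.25, 2.75.
Right endpoints: -2.5, -0.25, 2.5.
h(-2.5) = -80.375, h(-0.25) = -0.640625, h(2.5) = 65.875.
Sum = Σ Δt_i · h(t_i).
Sum = 139.52734375.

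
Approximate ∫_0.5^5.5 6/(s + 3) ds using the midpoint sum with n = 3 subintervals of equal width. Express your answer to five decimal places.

5.27871

Δs = (5.5 − 0.5)/3 = 5/3.
Midpoints: 4/3, 3, 14/3.
f(4/3) = 18/13, f(3) = 1, f(14/3) = 18/23.
Sum = Δs · [f(4/3) + f(3) + f(14/3)].
Sum ≈ 5.27871.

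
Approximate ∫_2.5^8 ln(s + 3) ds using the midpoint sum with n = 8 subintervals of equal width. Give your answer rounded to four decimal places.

Δs = (8 − 2.5)/8 = 0.6875.
Midpoints: 2.84375, 3.53125, 4.21875, 4.90625, 5.59375, 6.28125, 6.96875, 7.65625.
f(2.84375) ≈ 1.7654, f(3.53125) ≈ 1.8766, f(4.21875) ≈ 1.9767, f(4.90625) ≈ 2.0677, f(5.59375) ≈ 2.1510, f(6.28125) ≈ 2.2280, f(6.96875) ≈ 2.2995, f(7.65625) ≈ 2.3661.
Sum = Δs · [f(2.84375) + f(3.53125) + f(4.21875) + ...].
Sum ≈ 11.5025.

11.5025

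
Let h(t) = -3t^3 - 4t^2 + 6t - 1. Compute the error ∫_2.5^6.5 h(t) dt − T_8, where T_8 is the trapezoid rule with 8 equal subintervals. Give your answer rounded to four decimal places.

7.4167

Exact integral: ∫_2.5^6.5 h(t) dt ≈ -1550.833333.
T_8 = -1558.25.
Error ≈ -1550.833333 − (-1558.25) ≈ 7.4167.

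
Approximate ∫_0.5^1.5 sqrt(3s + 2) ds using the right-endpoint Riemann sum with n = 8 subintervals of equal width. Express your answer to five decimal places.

Δs = (1.5 − 0.5)/8 = 0.125.
Right endpoints: 0.625, 0.75, 0.875, 1, 1.125, 1.25, 1.375, 1.5.
f(0.625) ≈ 1.96850, f(0.75) ≈ 2.06155, f(0.875) ≈ 2.15058, f(1) ≈ 2.23607, f(1.125) ≈ 2.31840, f(1.25) ≈ 2.39792, f(1.375) ≈ 2.47487, f(1.5) ≈ 2.54951.
Sum = Δs · [f(0.625) + f(0.75) + f(0.875) + ...].
Sum ≈ 2.26968.

2.26968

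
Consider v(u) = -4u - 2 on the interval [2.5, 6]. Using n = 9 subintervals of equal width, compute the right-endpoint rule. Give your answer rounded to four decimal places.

Δu = (6 − 2.5)/9 = 7/18.
Right endpoints: 26/9, 59/18, 11/3, 73/18, 40/9, 29/6, 47/9, 101/18, 6.
v(26/9) = -122/9, v(59/18) = -136/9, v(11/3) = -50/3, v(73/18) = -164/9, v(40/9) = -178/9, v(29/6) = -64/3, v(47/9) = -206/9, v(101/18) = -220/9, v(6) = -26.
Sum = Δu · [v(26/9) + v(59/18) + v(11/3) + ...].
Sum ≈ -69.2222.

-69.2222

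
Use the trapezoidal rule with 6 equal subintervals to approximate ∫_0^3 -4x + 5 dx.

-3

Δx = (3 − 0)/6 = 0.5.
f(0) = 5, f(0.5) = 3, f(1) = 1, f(1.5) = -1, f(2) = -3, f(2.5) = -5, f(3) = -7.
T_6 = (Δx/2)·[f(x_0) + 2f(x_1) + ... + 2f(x_{5}) + f(x_6)].
Sum = -3.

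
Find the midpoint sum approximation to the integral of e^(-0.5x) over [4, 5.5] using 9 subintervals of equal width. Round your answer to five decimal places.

0.14277

Δx = (5.5 − 4)/9 = 1/6.
Midpoints: 49/12, 4.25, 53/12, 55/12, 4.75, 59/12, 61/12, 5.25, 65/12.
f(49/12) ≈ 0.12981, f(4.25) ≈ 0.11943, f(53/12) ≈ 0.10988, f(55/12) ≈ 0.10110, f(4.75) ≈ 0.09301, f(59/12) ≈ 0.08558, f(61/12) ≈ 0.07874, f(5.25) ≈ 0.07244, f(65/12) ≈ 0.06665.
Sum = Δx · [f(49/12) + f(4.25) + f(53/12) + ...].
Sum ≈ 0.14277.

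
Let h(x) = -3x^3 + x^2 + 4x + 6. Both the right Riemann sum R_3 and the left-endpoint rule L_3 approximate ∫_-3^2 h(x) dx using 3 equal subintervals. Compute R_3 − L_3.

-150

R_3 ≈ 18.1481481.
L_3 ≈ 168.1481481.
R_3 − L_3 = -150.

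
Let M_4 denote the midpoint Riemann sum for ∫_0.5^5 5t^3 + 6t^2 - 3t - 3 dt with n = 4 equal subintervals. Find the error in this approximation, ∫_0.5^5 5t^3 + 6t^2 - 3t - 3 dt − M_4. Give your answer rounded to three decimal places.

Exact integral: ∫_0.5^5 f(t) dt = 980.296875.
M_4 ≈ 957.87158.
Error ≈ 980.296875 − 957.87158 ≈ 22.425.

22.425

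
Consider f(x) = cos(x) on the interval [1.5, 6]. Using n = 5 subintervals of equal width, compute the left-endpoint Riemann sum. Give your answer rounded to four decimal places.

-1.5898

Δx = (6 − 1.5)/5 = 0.9.
Left endpoints: 1.5, 2.4, 3.3, 4.2, 5.1.
f(1.5) ≈ 0.0707, f(2.4) ≈ -0.7374, f(3.3) ≈ -0.9875, f(4.2) ≈ -0.4903, f(5.1) ≈ 0.3780.
Sum = Δx · [f(1.5) + f(2.4) + f(3.3) + f(4.2) + f(5.1)].
Sum ≈ -1.5898.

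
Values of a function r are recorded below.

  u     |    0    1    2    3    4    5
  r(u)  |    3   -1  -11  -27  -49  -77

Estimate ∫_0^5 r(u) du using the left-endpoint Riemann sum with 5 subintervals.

-85

Δu = 1.
Sum = 1·[3 + (-1) + (-11) + (-27) + (-49)] = -85.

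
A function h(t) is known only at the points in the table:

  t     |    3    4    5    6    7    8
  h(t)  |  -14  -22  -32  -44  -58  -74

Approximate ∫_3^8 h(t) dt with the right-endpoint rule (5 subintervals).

-230

Δt = 1.
Sum = 1·[(-22) + (-32) + (-44) + (-58) + (-74)] = -230.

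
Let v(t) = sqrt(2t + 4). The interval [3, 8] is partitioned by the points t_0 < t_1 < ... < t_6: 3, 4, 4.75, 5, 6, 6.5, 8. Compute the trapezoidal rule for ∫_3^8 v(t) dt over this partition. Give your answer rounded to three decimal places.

Subinterval widths: 1, 0.75, 0.25, 1, 0.5, 1.5.
v(3) ≈ 3.162, v(4) ≈ 3.464, v(4.75) ≈ 3.674, v(5) ≈ 3.742, v(6) ≈ 4.000, v(6.5) ≈ 4.123, v(8) ≈ 4.472.
On each subinterval the trapezoid contributes (Δt_i/2)·[v(t_{i-1}) + v(t_i)].
Sum ≈ 19.265.

19.265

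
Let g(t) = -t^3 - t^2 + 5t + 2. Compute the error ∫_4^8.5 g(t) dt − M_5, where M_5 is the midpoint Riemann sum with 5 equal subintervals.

-5.9990625

Exact integral: ∫_4^8.5 g(t) dt = -1274.765625.
M_5 = -1268.7665625.
Error = -1274.765625 − (-1268.7665625) = -5.9990625.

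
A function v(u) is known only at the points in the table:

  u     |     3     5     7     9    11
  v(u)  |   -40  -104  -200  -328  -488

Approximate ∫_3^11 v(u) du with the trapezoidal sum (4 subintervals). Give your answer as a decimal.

Δu = 2.
T_4 = (2/2)·[(-40) + 2·(-104) + 2·(-200) + 2·(-328) + (-488)] = -1792.

-1792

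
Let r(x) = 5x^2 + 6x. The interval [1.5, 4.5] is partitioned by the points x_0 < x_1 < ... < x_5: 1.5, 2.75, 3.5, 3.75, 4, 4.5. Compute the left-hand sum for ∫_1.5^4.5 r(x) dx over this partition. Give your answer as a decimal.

161.8125

Subinterval widths: 1.25, 0.75, 0.25, 0.25, 0.5.
Left endpoints: 1.5, 2.75, 3.5, 3.75, 4.
r(1.5) = 20.25, r(2.75) = 54.3125, r(3.5) = 82.25, r(3.75) = 92.8125, r(4) = 104.
Sum = Σ Δx_i · r(x_i).
Sum = 161.8125.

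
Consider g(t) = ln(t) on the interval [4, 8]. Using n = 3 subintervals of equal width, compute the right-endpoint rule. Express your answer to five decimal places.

Δt = (8 − 4)/3 = 4/3.
Right endpoints: 16/3, 20/3, 8.
g(16/3) ≈ 1.67398, g(20/3) ≈ 1.89712, g(8) ≈ 2.07944.
Sum = Δt · [g(16/3) + g(20/3) + g(8)].
Sum ≈ 7.53405.

7.53405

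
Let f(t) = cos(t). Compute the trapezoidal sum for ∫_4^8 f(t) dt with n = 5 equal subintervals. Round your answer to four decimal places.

Δt = (8 − 4)/5 = 0.8.
f(4) ≈ -0.6536, f(4.8) ≈ 0.0875, f(5.6) ≈ 0.7756, f(6.4) ≈ 0.9932, f(7.2) ≈ 0.6084, f(8) ≈ -0.1455.
T_5 = (Δt/2)·[f(t_0) + 2f(t_1) + ... + 2f(t_{4}) + f(t_5)].
Sum ≈ 1.6520.

1.6520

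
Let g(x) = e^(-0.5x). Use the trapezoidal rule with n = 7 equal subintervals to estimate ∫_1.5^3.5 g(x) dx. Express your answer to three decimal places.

Δx = (3.5 − 1.5)/7 = 2/7.
g(1.5) ≈ 0.472, g(25/14) ≈ 0.409, g(29/14) ≈ 0.355, g(33/14) ≈ 0.308, g(37/14) ≈ 0.267, g(41/14) ≈ 0.231, g(45/14) ≈ 0.200, g(3.5) ≈ 0.174.
T_7 = (Δx/2)·[g(x_0) + 2g(x_1) + ... + 2g(x_{6}) + g(x_7)].
Sum ≈ 0.598.

0.598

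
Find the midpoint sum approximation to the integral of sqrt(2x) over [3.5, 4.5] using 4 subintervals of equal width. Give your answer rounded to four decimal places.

Δx = (4.5 − 3.5)/4 = 0.25.
Midpoints: 3.625, 3.875, 4.125, 4.375.
f(3.625) ≈ 2.6926, f(3.875) ≈ 2.7839, f(4.125) ≈ 2.8723, f(4.375) ≈ 2.9580.
Sum = Δx · [f(3.625) + f(3.875) + f(4.125) + f(4.375)].
Sum ≈ 2.8267.

2.8267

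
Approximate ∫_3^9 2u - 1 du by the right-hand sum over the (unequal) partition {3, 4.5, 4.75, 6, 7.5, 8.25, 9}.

Subinterval widths: 1.5, 0.25, 1.25, 1.5, 0.75, 0.75.
Right endpoints: 4.5, 4.75, 6, 7.5, 8.25, 9.
f(4.5) = 8, f(4.75) = 8.5, f(6) = 11, f(7.5) = 14, f(8.25) = 15.5, f(9) = 17.
Sum = Σ Δu_i · f(u_i).
Sum = 73.25.

73.25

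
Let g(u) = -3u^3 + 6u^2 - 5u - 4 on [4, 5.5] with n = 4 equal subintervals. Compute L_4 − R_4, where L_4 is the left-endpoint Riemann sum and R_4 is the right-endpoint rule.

85.921875

L_4 ≈ -289.50293.
R_4 ≈ -375.42480.
L_4 − R_4 = 85.921875.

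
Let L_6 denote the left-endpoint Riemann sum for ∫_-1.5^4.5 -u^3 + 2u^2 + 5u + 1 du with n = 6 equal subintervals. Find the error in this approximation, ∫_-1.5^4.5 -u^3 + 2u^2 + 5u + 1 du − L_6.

-11.75

Exact integral: ∫_-1.5^4.5 f(u) du = 12.75.
L_6 = 24.5.
Error = 12.75 − 24.5 = -11.75.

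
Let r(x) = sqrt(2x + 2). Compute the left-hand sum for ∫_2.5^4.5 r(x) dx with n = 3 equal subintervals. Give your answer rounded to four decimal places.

Δx = (4.5 − 2.5)/3 = 2/3.
Left endpoints: 2.5, 19/6, 23/6.
r(2.5) ≈ 2.6458, r(19/6) ≈ 2.8868, r(23/6) ≈ 3.1091.
Sum = Δx · [r(2.5) + r(19/6) + r(23/6)].
Sum ≈ 5.7611.

5.7611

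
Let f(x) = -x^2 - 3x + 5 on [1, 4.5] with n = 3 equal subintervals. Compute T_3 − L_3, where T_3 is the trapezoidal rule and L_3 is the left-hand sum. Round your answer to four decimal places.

T_3 ≈ -42.210648.
L_3 ≈ -24.856481.
T_3 − L_3 ≈ -17.3542.

-17.3542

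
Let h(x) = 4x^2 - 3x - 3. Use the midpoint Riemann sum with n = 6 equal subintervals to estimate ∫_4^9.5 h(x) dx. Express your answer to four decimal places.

Δx = (9.5 − 4)/6 = 11/12.
Midpoints: 107/24, 5.375, 151/24, 173/24, 8.125, 217/24.
h(107/24) = 9091/144, h(5.375) = 96.4375, h(151/24) = 19651/144, h(173/24) = 26383/144, h(8.125) = 236.6875, h(217/24) = 42751/144.
Sum = Δx · [h(107/24) + h(5.375) + h(151/24) + ...].
Sum ≈ 928.4178.

928.4178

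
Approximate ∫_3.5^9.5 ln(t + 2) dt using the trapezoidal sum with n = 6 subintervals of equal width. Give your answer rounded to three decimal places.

Δt = (9.5 − 3.5)/6 = 1.
f(3.5) ≈ 1.705, f(4.5) ≈ 1.872, f(5.5) ≈ 2.015, f(6.5) ≈ 2.140, f(7.5) ≈ 2.251, f(8.5) ≈ 2.351, f(9.5) ≈ 2.442.
T_6 = (Δt/2)·[f(t_0) + 2f(t_1) + ... + 2f(t_{5}) + f(t_6)].
Sum ≈ 12.703.

12.703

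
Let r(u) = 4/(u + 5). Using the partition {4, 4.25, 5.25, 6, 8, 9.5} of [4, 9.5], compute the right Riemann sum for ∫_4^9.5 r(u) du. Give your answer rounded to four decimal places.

1.8003

Subinterval widths: 0.25, 1, 0.75, 2, 1.5.
Right endpoints: 4.25, 5.25, 6, 8, 9.5.
r(4.25) = 16/37, r(5.25) = 16/41, r(6) = 4/11, r(8) = 4/13, r(9.5) = 8/29.
Sum = Σ Δu_i · r(u_i).
Sum ≈ 1.8003.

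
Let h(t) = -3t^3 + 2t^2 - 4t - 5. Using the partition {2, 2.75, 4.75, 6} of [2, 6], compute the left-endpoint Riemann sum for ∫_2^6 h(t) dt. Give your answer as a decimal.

Subinterval widths: 0.75, 2, 1.25.
Left endpoints: 2, 2.75, 4.75.
h(2) = -29, h(2.75) = -63.265625, h(4.75) = -300.390625.
Sum = Σ Δt_i · h(t_i).
Sum = -523.76953125.

-523.76953125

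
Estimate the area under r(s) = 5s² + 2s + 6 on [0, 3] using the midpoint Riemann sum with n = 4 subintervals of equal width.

71.296875

Δs = (3 − 0)/4 = 0.75.
Midpoints: 0.375, 1.125, 1.875, 2.625.
r(0.375) = 7.453125, r(1.125) = 14.578125, r(1.875) = 27.328125, r(2.625) = 45.703125.
Sum = Δs · [r(0.375) + r(1.125) + r(1.875) + r(2.625)].
Sum = 71.296875.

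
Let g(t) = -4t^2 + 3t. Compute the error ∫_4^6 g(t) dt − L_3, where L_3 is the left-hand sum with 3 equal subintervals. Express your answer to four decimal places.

-24.0741

Exact integral: ∫_4^6 g(t) dt ≈ -172.666667.
L_3 ≈ -148.592593.
Error ≈ -172.666667 − (-148.592593) ≈ -24.0741.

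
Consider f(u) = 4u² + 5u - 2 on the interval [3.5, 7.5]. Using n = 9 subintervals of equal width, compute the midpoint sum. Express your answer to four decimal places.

Δu = (7.5 − 3.5)/9 = 4/9.
Midpoints: 67/18, 25/6, 83/18, 91/18, 5.5, 107/18, 115/18, 41/6, 131/18.
f(67/18) = 11669/162, f(25/6) = 1589/18, f(83/18) = 17189/162, f(91/18) = 20333/162, f(5.5) = 146.5, f(107/18) = 27389/162, f(115/18) = 31301/162, f(41/6) = 3941/18, f(131/18) = 39893/162.
Sum = Δu · [f(67/18) + f(25/6) + f(83/18) + ...].
Sum ≈ 607.0700.

607.0700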